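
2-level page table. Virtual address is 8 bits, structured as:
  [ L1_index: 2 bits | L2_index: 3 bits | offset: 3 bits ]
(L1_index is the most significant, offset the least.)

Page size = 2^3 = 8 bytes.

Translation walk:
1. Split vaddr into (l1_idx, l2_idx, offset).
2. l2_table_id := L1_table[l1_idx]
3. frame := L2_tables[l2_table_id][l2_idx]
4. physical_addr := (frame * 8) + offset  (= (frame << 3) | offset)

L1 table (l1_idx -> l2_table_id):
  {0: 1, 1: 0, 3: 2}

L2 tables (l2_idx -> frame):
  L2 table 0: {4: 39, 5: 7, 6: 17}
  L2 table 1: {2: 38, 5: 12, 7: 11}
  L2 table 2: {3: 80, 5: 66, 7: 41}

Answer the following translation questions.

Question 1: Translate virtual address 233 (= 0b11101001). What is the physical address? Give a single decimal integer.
vaddr = 233 = 0b11101001
Split: l1_idx=3, l2_idx=5, offset=1
L1[3] = 2
L2[2][5] = 66
paddr = 66 * 8 + 1 = 529

Answer: 529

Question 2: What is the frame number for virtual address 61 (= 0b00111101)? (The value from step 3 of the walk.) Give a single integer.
vaddr = 61: l1_idx=0, l2_idx=7
L1[0] = 1; L2[1][7] = 11

Answer: 11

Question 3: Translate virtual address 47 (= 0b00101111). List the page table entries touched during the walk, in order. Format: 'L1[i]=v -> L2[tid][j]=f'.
vaddr = 47 = 0b00101111
Split: l1_idx=0, l2_idx=5, offset=7

Answer: L1[0]=1 -> L2[1][5]=12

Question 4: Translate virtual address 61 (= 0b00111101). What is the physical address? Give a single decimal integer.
Answer: 93

Derivation:
vaddr = 61 = 0b00111101
Split: l1_idx=0, l2_idx=7, offset=5
L1[0] = 1
L2[1][7] = 11
paddr = 11 * 8 + 5 = 93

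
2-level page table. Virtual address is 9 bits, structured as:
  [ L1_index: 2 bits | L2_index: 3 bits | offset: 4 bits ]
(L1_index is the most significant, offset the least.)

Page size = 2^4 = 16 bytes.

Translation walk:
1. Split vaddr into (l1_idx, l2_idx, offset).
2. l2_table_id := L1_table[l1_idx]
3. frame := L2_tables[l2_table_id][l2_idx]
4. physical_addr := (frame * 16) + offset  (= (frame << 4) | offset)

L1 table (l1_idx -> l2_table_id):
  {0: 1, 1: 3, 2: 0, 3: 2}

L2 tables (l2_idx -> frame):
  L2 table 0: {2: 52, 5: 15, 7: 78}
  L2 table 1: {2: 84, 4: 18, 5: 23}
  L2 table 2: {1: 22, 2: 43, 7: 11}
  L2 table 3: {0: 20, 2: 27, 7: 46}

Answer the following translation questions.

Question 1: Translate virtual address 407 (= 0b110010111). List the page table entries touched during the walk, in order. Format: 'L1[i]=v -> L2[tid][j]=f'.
vaddr = 407 = 0b110010111
Split: l1_idx=3, l2_idx=1, offset=7

Answer: L1[3]=2 -> L2[2][1]=22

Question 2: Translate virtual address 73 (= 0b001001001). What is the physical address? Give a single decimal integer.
Answer: 297

Derivation:
vaddr = 73 = 0b001001001
Split: l1_idx=0, l2_idx=4, offset=9
L1[0] = 1
L2[1][4] = 18
paddr = 18 * 16 + 9 = 297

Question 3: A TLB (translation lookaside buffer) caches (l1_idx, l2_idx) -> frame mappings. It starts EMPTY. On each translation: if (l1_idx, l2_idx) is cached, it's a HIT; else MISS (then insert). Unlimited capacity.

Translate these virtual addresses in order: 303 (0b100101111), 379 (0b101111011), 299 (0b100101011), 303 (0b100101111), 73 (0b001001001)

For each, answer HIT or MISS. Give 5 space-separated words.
Answer: MISS MISS HIT HIT MISS

Derivation:
vaddr=303: (2,2) not in TLB -> MISS, insert
vaddr=379: (2,7) not in TLB -> MISS, insert
vaddr=299: (2,2) in TLB -> HIT
vaddr=303: (2,2) in TLB -> HIT
vaddr=73: (0,4) not in TLB -> MISS, insert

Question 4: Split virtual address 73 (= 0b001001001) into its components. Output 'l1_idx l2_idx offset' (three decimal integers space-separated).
Answer: 0 4 9

Derivation:
vaddr = 73 = 0b001001001
  top 2 bits -> l1_idx = 0
  next 3 bits -> l2_idx = 4
  bottom 4 bits -> offset = 9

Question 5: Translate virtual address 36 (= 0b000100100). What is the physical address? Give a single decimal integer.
Answer: 1348

Derivation:
vaddr = 36 = 0b000100100
Split: l1_idx=0, l2_idx=2, offset=4
L1[0] = 1
L2[1][2] = 84
paddr = 84 * 16 + 4 = 1348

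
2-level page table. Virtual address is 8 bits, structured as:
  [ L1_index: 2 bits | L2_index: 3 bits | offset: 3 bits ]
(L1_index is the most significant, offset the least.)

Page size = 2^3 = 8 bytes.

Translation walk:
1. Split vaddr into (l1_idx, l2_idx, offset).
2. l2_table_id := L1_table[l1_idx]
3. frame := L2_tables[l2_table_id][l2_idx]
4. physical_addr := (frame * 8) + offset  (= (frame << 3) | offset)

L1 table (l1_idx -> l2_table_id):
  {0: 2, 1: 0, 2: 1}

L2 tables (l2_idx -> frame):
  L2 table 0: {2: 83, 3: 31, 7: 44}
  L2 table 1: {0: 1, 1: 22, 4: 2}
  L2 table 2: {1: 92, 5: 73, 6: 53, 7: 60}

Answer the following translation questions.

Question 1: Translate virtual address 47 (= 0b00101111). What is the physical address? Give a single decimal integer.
vaddr = 47 = 0b00101111
Split: l1_idx=0, l2_idx=5, offset=7
L1[0] = 2
L2[2][5] = 73
paddr = 73 * 8 + 7 = 591

Answer: 591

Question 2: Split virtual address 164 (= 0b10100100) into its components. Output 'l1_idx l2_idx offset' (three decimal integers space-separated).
Answer: 2 4 4

Derivation:
vaddr = 164 = 0b10100100
  top 2 bits -> l1_idx = 2
  next 3 bits -> l2_idx = 4
  bottom 3 bits -> offset = 4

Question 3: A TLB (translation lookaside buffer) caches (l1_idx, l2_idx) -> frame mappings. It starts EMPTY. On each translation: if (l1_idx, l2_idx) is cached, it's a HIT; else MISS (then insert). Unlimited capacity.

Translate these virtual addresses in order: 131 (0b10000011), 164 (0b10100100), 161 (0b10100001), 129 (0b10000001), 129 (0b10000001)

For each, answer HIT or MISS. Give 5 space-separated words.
Answer: MISS MISS HIT HIT HIT

Derivation:
vaddr=131: (2,0) not in TLB -> MISS, insert
vaddr=164: (2,4) not in TLB -> MISS, insert
vaddr=161: (2,4) in TLB -> HIT
vaddr=129: (2,0) in TLB -> HIT
vaddr=129: (2,0) in TLB -> HIT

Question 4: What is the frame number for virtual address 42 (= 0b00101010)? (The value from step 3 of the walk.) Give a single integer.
Answer: 73

Derivation:
vaddr = 42: l1_idx=0, l2_idx=5
L1[0] = 2; L2[2][5] = 73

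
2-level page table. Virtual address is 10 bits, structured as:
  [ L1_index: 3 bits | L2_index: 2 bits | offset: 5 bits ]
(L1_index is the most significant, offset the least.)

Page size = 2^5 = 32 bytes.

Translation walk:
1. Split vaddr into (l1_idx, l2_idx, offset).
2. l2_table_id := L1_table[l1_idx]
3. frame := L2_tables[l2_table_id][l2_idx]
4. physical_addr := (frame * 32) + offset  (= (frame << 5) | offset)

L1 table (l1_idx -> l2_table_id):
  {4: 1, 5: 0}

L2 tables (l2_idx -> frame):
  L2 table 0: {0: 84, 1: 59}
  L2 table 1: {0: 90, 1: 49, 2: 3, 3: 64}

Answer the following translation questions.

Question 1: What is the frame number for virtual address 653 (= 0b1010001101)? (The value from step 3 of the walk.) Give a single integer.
Answer: 84

Derivation:
vaddr = 653: l1_idx=5, l2_idx=0
L1[5] = 0; L2[0][0] = 84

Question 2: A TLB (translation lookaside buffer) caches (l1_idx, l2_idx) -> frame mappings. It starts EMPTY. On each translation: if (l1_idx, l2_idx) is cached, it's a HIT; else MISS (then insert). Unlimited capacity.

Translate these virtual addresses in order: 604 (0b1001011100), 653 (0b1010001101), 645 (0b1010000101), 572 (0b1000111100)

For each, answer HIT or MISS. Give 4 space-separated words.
Answer: MISS MISS HIT MISS

Derivation:
vaddr=604: (4,2) not in TLB -> MISS, insert
vaddr=653: (5,0) not in TLB -> MISS, insert
vaddr=645: (5,0) in TLB -> HIT
vaddr=572: (4,1) not in TLB -> MISS, insert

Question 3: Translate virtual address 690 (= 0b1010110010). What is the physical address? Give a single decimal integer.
vaddr = 690 = 0b1010110010
Split: l1_idx=5, l2_idx=1, offset=18
L1[5] = 0
L2[0][1] = 59
paddr = 59 * 32 + 18 = 1906

Answer: 1906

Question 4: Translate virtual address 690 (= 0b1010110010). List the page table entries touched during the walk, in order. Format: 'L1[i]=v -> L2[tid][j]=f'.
vaddr = 690 = 0b1010110010
Split: l1_idx=5, l2_idx=1, offset=18

Answer: L1[5]=0 -> L2[0][1]=59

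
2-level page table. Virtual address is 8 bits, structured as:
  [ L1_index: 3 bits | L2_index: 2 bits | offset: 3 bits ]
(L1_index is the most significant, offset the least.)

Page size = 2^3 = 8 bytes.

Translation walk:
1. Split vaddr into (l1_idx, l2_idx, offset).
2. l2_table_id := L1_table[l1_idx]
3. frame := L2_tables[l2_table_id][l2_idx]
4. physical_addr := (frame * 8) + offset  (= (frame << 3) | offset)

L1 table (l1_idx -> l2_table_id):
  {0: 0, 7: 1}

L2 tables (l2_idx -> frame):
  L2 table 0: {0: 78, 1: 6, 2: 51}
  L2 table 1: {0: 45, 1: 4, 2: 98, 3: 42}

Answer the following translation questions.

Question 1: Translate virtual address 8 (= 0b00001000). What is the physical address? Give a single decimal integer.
vaddr = 8 = 0b00001000
Split: l1_idx=0, l2_idx=1, offset=0
L1[0] = 0
L2[0][1] = 6
paddr = 6 * 8 + 0 = 48

Answer: 48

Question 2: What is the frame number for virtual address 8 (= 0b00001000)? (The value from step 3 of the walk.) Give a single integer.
vaddr = 8: l1_idx=0, l2_idx=1
L1[0] = 0; L2[0][1] = 6

Answer: 6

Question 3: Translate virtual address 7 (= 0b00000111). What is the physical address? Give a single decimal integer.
vaddr = 7 = 0b00000111
Split: l1_idx=0, l2_idx=0, offset=7
L1[0] = 0
L2[0][0] = 78
paddr = 78 * 8 + 7 = 631

Answer: 631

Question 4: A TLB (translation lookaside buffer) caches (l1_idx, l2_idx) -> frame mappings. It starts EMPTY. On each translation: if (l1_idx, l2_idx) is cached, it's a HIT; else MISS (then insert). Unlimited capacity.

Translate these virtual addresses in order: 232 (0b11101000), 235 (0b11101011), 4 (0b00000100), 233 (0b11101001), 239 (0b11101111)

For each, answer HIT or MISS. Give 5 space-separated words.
vaddr=232: (7,1) not in TLB -> MISS, insert
vaddr=235: (7,1) in TLB -> HIT
vaddr=4: (0,0) not in TLB -> MISS, insert
vaddr=233: (7,1) in TLB -> HIT
vaddr=239: (7,1) in TLB -> HIT

Answer: MISS HIT MISS HIT HIT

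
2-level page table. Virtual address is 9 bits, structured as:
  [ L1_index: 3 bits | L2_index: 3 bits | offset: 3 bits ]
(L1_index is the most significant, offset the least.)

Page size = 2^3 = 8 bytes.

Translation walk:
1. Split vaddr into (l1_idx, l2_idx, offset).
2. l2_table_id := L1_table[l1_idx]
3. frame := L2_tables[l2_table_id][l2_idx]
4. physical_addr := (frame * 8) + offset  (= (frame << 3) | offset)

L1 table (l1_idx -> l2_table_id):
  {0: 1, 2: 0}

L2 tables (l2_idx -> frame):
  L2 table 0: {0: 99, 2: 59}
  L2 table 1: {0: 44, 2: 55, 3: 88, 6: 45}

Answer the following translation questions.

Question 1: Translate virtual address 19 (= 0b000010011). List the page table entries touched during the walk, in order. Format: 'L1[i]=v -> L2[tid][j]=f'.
vaddr = 19 = 0b000010011
Split: l1_idx=0, l2_idx=2, offset=3

Answer: L1[0]=1 -> L2[1][2]=55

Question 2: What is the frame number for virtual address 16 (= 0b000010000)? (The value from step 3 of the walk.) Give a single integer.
vaddr = 16: l1_idx=0, l2_idx=2
L1[0] = 1; L2[1][2] = 55

Answer: 55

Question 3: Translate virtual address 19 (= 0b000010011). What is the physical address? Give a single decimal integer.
Answer: 443

Derivation:
vaddr = 19 = 0b000010011
Split: l1_idx=0, l2_idx=2, offset=3
L1[0] = 1
L2[1][2] = 55
paddr = 55 * 8 + 3 = 443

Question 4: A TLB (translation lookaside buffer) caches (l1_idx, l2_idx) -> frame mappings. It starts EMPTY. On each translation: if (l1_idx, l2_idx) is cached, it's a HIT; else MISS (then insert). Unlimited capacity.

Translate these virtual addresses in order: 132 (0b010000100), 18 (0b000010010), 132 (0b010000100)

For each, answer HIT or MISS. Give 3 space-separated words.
vaddr=132: (2,0) not in TLB -> MISS, insert
vaddr=18: (0,2) not in TLB -> MISS, insert
vaddr=132: (2,0) in TLB -> HIT

Answer: MISS MISS HIT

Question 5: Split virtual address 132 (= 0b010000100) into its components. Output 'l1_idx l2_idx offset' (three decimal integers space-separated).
Answer: 2 0 4

Derivation:
vaddr = 132 = 0b010000100
  top 3 bits -> l1_idx = 2
  next 3 bits -> l2_idx = 0
  bottom 3 bits -> offset = 4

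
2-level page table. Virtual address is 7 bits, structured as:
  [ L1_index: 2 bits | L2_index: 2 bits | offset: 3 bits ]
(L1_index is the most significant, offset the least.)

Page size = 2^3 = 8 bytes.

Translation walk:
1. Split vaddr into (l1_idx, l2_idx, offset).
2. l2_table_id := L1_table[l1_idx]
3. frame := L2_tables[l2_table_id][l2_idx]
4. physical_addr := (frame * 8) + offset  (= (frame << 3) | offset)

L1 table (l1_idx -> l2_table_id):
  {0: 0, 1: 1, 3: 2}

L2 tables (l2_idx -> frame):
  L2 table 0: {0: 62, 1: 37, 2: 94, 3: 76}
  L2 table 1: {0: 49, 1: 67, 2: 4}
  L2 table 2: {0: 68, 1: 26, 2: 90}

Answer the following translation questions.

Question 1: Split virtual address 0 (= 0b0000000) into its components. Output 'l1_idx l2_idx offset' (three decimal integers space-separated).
Answer: 0 0 0

Derivation:
vaddr = 0 = 0b0000000
  top 2 bits -> l1_idx = 0
  next 2 bits -> l2_idx = 0
  bottom 3 bits -> offset = 0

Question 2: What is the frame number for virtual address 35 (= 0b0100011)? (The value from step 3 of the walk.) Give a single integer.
vaddr = 35: l1_idx=1, l2_idx=0
L1[1] = 1; L2[1][0] = 49

Answer: 49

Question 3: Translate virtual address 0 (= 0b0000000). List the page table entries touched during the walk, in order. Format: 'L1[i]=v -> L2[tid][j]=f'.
vaddr = 0 = 0b0000000
Split: l1_idx=0, l2_idx=0, offset=0

Answer: L1[0]=0 -> L2[0][0]=62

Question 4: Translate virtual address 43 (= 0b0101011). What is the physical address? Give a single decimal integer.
Answer: 539

Derivation:
vaddr = 43 = 0b0101011
Split: l1_idx=1, l2_idx=1, offset=3
L1[1] = 1
L2[1][1] = 67
paddr = 67 * 8 + 3 = 539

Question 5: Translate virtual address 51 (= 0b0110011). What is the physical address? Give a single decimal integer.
Answer: 35

Derivation:
vaddr = 51 = 0b0110011
Split: l1_idx=1, l2_idx=2, offset=3
L1[1] = 1
L2[1][2] = 4
paddr = 4 * 8 + 3 = 35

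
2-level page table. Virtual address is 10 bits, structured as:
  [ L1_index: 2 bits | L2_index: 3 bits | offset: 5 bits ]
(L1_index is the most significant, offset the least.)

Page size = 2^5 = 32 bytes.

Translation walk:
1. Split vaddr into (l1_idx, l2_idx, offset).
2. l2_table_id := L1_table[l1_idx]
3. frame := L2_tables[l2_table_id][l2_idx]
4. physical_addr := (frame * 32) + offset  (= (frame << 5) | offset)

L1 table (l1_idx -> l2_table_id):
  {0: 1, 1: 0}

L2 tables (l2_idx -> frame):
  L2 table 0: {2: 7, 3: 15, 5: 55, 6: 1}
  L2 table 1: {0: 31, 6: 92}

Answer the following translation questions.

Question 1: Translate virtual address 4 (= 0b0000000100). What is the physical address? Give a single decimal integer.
vaddr = 4 = 0b0000000100
Split: l1_idx=0, l2_idx=0, offset=4
L1[0] = 1
L2[1][0] = 31
paddr = 31 * 32 + 4 = 996

Answer: 996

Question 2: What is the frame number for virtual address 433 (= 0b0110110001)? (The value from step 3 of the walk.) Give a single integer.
vaddr = 433: l1_idx=1, l2_idx=5
L1[1] = 0; L2[0][5] = 55

Answer: 55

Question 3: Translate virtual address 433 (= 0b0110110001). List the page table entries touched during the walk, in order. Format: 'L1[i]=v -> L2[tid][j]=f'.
vaddr = 433 = 0b0110110001
Split: l1_idx=1, l2_idx=5, offset=17

Answer: L1[1]=0 -> L2[0][5]=55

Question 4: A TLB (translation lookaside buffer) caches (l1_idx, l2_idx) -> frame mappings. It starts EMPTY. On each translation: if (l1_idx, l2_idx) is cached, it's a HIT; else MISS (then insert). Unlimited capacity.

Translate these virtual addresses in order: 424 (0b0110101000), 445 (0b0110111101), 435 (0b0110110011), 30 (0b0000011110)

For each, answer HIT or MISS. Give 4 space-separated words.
vaddr=424: (1,5) not in TLB -> MISS, insert
vaddr=445: (1,5) in TLB -> HIT
vaddr=435: (1,5) in TLB -> HIT
vaddr=30: (0,0) not in TLB -> MISS, insert

Answer: MISS HIT HIT MISS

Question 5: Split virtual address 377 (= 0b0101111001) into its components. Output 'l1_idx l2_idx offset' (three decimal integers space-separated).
vaddr = 377 = 0b0101111001
  top 2 bits -> l1_idx = 1
  next 3 bits -> l2_idx = 3
  bottom 5 bits -> offset = 25

Answer: 1 3 25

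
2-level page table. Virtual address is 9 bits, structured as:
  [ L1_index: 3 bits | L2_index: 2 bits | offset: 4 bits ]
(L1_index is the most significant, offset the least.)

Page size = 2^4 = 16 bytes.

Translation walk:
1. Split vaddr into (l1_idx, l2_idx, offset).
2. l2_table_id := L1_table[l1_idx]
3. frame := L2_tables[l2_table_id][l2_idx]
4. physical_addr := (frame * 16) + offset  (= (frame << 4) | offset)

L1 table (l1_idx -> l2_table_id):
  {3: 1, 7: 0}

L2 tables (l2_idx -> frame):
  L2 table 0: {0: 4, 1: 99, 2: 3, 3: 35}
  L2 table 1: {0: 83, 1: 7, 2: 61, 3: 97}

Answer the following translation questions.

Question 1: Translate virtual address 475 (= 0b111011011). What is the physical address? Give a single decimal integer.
Answer: 1595

Derivation:
vaddr = 475 = 0b111011011
Split: l1_idx=7, l2_idx=1, offset=11
L1[7] = 0
L2[0][1] = 99
paddr = 99 * 16 + 11 = 1595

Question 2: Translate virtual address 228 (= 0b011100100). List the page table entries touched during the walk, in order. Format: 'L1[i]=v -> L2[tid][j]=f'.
Answer: L1[3]=1 -> L2[1][2]=61

Derivation:
vaddr = 228 = 0b011100100
Split: l1_idx=3, l2_idx=2, offset=4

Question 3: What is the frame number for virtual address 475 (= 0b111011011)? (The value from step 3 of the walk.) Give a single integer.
Answer: 99

Derivation:
vaddr = 475: l1_idx=7, l2_idx=1
L1[7] = 0; L2[0][1] = 99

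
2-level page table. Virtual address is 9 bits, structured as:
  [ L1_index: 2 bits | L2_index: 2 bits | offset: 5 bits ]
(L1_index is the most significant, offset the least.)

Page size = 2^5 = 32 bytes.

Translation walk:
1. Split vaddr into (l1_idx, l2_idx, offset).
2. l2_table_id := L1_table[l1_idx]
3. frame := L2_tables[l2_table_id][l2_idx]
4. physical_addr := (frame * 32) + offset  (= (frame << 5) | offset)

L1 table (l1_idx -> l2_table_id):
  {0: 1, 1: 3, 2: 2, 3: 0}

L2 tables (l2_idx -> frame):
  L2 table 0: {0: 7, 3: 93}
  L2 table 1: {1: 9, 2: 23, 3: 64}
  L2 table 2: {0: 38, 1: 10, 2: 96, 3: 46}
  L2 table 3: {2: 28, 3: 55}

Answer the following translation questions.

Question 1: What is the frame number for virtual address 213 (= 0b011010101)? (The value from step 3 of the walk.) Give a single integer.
Answer: 28

Derivation:
vaddr = 213: l1_idx=1, l2_idx=2
L1[1] = 3; L2[3][2] = 28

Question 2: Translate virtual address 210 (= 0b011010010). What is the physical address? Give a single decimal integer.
Answer: 914

Derivation:
vaddr = 210 = 0b011010010
Split: l1_idx=1, l2_idx=2, offset=18
L1[1] = 3
L2[3][2] = 28
paddr = 28 * 32 + 18 = 914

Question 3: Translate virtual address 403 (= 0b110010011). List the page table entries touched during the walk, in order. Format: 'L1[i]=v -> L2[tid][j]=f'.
vaddr = 403 = 0b110010011
Split: l1_idx=3, l2_idx=0, offset=19

Answer: L1[3]=0 -> L2[0][0]=7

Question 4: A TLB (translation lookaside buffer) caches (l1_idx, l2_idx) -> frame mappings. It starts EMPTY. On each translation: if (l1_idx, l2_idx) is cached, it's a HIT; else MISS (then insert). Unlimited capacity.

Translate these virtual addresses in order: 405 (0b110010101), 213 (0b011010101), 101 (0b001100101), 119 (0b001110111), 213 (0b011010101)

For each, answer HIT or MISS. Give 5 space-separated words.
Answer: MISS MISS MISS HIT HIT

Derivation:
vaddr=405: (3,0) not in TLB -> MISS, insert
vaddr=213: (1,2) not in TLB -> MISS, insert
vaddr=101: (0,3) not in TLB -> MISS, insert
vaddr=119: (0,3) in TLB -> HIT
vaddr=213: (1,2) in TLB -> HIT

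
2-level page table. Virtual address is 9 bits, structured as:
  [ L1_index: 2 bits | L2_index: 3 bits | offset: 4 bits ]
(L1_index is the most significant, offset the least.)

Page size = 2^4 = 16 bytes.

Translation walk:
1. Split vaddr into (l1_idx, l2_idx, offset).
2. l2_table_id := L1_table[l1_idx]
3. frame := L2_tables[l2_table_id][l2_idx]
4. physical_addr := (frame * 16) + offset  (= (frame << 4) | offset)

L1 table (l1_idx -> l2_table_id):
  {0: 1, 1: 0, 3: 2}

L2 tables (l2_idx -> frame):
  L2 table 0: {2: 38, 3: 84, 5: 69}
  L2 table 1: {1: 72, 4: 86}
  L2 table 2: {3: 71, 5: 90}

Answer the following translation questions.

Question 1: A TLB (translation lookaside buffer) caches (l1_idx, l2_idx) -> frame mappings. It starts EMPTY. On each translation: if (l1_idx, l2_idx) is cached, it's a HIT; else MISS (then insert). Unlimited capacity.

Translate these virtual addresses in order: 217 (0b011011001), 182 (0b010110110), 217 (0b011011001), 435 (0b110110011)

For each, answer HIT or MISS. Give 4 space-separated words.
Answer: MISS MISS HIT MISS

Derivation:
vaddr=217: (1,5) not in TLB -> MISS, insert
vaddr=182: (1,3) not in TLB -> MISS, insert
vaddr=217: (1,5) in TLB -> HIT
vaddr=435: (3,3) not in TLB -> MISS, insert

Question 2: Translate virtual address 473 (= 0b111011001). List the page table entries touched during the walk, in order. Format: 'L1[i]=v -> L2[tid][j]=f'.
vaddr = 473 = 0b111011001
Split: l1_idx=3, l2_idx=5, offset=9

Answer: L1[3]=2 -> L2[2][5]=90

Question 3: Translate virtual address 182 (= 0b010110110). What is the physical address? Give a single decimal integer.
Answer: 1350

Derivation:
vaddr = 182 = 0b010110110
Split: l1_idx=1, l2_idx=3, offset=6
L1[1] = 0
L2[0][3] = 84
paddr = 84 * 16 + 6 = 1350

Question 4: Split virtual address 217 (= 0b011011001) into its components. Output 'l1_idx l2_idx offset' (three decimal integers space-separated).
Answer: 1 5 9

Derivation:
vaddr = 217 = 0b011011001
  top 2 bits -> l1_idx = 1
  next 3 bits -> l2_idx = 5
  bottom 4 bits -> offset = 9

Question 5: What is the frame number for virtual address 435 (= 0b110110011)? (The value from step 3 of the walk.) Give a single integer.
Answer: 71

Derivation:
vaddr = 435: l1_idx=3, l2_idx=3
L1[3] = 2; L2[2][3] = 71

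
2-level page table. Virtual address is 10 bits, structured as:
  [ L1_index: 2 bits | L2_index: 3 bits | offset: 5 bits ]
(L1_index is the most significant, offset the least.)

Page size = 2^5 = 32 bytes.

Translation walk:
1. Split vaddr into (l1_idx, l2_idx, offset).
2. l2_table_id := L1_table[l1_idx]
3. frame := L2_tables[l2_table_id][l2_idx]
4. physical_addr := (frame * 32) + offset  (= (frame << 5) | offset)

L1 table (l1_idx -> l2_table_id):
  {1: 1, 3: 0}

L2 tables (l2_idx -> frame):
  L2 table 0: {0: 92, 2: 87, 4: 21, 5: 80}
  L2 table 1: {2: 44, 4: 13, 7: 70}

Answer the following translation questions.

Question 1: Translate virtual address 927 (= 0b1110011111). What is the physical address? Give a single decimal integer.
vaddr = 927 = 0b1110011111
Split: l1_idx=3, l2_idx=4, offset=31
L1[3] = 0
L2[0][4] = 21
paddr = 21 * 32 + 31 = 703

Answer: 703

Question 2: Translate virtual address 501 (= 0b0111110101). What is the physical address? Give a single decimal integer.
Answer: 2261

Derivation:
vaddr = 501 = 0b0111110101
Split: l1_idx=1, l2_idx=7, offset=21
L1[1] = 1
L2[1][7] = 70
paddr = 70 * 32 + 21 = 2261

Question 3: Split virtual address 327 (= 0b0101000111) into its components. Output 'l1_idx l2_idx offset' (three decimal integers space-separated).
Answer: 1 2 7

Derivation:
vaddr = 327 = 0b0101000111
  top 2 bits -> l1_idx = 1
  next 3 bits -> l2_idx = 2
  bottom 5 bits -> offset = 7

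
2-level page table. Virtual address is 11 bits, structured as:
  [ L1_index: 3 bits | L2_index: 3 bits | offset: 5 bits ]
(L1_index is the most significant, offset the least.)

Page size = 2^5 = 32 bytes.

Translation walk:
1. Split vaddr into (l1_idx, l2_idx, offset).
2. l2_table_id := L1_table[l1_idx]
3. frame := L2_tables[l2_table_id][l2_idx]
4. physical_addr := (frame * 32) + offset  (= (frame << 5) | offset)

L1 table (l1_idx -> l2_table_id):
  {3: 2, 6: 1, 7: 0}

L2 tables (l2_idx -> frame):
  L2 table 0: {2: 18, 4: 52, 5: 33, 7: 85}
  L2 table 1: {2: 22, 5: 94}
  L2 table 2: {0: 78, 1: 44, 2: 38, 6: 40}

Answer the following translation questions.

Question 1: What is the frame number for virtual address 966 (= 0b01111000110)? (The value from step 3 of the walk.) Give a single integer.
Answer: 40

Derivation:
vaddr = 966: l1_idx=3, l2_idx=6
L1[3] = 2; L2[2][6] = 40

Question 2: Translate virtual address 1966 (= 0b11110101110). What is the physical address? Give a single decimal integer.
vaddr = 1966 = 0b11110101110
Split: l1_idx=7, l2_idx=5, offset=14
L1[7] = 0
L2[0][5] = 33
paddr = 33 * 32 + 14 = 1070

Answer: 1070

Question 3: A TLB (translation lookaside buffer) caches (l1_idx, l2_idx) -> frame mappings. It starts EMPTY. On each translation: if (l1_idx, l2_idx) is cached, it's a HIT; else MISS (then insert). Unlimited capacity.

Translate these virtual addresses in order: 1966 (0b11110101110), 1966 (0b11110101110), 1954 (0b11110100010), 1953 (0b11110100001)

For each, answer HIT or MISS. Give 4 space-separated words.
Answer: MISS HIT HIT HIT

Derivation:
vaddr=1966: (7,5) not in TLB -> MISS, insert
vaddr=1966: (7,5) in TLB -> HIT
vaddr=1954: (7,5) in TLB -> HIT
vaddr=1953: (7,5) in TLB -> HIT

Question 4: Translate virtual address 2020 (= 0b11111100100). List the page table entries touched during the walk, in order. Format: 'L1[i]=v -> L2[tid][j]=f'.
Answer: L1[7]=0 -> L2[0][7]=85

Derivation:
vaddr = 2020 = 0b11111100100
Split: l1_idx=7, l2_idx=7, offset=4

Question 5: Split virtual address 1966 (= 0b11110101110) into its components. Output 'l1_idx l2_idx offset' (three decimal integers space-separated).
Answer: 7 5 14

Derivation:
vaddr = 1966 = 0b11110101110
  top 3 bits -> l1_idx = 7
  next 3 bits -> l2_idx = 5
  bottom 5 bits -> offset = 14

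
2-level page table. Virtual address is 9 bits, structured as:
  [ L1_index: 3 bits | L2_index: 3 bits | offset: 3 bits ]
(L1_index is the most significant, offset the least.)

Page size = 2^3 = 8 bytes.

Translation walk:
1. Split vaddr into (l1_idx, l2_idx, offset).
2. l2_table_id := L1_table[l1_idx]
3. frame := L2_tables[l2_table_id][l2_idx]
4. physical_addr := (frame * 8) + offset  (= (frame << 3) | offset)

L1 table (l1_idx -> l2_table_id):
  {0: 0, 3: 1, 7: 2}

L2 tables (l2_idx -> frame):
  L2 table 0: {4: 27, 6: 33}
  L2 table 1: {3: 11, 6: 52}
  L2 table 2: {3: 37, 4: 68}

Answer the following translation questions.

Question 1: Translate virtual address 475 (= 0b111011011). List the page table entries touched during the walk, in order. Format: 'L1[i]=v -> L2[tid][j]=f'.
Answer: L1[7]=2 -> L2[2][3]=37

Derivation:
vaddr = 475 = 0b111011011
Split: l1_idx=7, l2_idx=3, offset=3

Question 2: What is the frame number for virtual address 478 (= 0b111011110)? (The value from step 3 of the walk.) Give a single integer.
Answer: 37

Derivation:
vaddr = 478: l1_idx=7, l2_idx=3
L1[7] = 2; L2[2][3] = 37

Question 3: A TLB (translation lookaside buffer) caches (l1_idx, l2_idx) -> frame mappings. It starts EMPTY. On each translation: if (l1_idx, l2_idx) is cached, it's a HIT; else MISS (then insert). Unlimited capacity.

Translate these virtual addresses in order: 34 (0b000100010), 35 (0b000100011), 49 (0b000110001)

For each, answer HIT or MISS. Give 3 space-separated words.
Answer: MISS HIT MISS

Derivation:
vaddr=34: (0,4) not in TLB -> MISS, insert
vaddr=35: (0,4) in TLB -> HIT
vaddr=49: (0,6) not in TLB -> MISS, insert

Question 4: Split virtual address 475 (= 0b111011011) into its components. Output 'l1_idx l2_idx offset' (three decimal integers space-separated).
vaddr = 475 = 0b111011011
  top 3 bits -> l1_idx = 7
  next 3 bits -> l2_idx = 3
  bottom 3 bits -> offset = 3

Answer: 7 3 3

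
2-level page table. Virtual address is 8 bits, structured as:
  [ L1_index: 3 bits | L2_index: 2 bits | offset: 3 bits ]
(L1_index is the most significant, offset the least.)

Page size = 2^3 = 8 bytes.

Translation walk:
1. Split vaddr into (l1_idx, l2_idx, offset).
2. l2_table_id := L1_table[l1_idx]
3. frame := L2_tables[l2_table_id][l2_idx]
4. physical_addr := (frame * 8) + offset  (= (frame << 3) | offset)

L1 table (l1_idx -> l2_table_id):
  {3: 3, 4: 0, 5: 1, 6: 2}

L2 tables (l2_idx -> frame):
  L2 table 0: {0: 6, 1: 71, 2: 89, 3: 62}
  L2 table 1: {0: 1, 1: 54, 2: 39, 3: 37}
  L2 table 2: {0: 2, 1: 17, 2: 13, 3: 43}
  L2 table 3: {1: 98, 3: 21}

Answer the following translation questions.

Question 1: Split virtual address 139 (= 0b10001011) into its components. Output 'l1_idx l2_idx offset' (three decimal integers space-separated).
Answer: 4 1 3

Derivation:
vaddr = 139 = 0b10001011
  top 3 bits -> l1_idx = 4
  next 2 bits -> l2_idx = 1
  bottom 3 bits -> offset = 3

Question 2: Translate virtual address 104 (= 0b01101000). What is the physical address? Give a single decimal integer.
vaddr = 104 = 0b01101000
Split: l1_idx=3, l2_idx=1, offset=0
L1[3] = 3
L2[3][1] = 98
paddr = 98 * 8 + 0 = 784

Answer: 784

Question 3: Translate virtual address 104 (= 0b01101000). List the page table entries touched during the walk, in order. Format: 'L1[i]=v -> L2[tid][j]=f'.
Answer: L1[3]=3 -> L2[3][1]=98

Derivation:
vaddr = 104 = 0b01101000
Split: l1_idx=3, l2_idx=1, offset=0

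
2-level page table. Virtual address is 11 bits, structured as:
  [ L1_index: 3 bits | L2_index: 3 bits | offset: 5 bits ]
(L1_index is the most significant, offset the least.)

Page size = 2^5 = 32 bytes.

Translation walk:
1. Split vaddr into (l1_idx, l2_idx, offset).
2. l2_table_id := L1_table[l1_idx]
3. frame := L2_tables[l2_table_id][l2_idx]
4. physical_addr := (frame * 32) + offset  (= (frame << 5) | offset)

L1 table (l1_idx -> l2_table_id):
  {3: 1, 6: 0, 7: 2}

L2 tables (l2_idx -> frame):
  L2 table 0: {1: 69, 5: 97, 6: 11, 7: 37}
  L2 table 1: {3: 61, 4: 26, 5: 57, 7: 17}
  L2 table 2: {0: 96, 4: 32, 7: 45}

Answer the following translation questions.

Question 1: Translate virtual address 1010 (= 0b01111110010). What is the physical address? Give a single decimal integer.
vaddr = 1010 = 0b01111110010
Split: l1_idx=3, l2_idx=7, offset=18
L1[3] = 1
L2[1][7] = 17
paddr = 17 * 32 + 18 = 562

Answer: 562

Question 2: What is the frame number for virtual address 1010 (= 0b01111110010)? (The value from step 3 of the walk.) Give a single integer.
vaddr = 1010: l1_idx=3, l2_idx=7
L1[3] = 1; L2[1][7] = 17

Answer: 17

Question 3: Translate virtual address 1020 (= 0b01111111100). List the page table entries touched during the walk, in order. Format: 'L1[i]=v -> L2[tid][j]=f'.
Answer: L1[3]=1 -> L2[1][7]=17

Derivation:
vaddr = 1020 = 0b01111111100
Split: l1_idx=3, l2_idx=7, offset=28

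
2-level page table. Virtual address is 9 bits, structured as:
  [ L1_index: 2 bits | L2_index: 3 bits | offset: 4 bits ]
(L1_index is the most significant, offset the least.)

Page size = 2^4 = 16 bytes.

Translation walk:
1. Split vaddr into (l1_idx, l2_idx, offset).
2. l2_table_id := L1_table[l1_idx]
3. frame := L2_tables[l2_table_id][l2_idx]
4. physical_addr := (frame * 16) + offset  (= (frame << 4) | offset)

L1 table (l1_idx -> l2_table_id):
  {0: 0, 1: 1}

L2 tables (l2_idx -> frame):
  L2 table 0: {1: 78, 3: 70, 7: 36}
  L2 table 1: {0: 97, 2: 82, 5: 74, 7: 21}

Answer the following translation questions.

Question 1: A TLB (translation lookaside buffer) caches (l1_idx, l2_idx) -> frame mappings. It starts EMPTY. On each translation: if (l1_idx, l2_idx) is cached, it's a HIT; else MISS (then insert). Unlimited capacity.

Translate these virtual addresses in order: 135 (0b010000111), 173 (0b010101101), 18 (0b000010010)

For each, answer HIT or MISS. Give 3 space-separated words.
vaddr=135: (1,0) not in TLB -> MISS, insert
vaddr=173: (1,2) not in TLB -> MISS, insert
vaddr=18: (0,1) not in TLB -> MISS, insert

Answer: MISS MISS MISS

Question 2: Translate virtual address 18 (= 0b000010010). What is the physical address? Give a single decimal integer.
Answer: 1250

Derivation:
vaddr = 18 = 0b000010010
Split: l1_idx=0, l2_idx=1, offset=2
L1[0] = 0
L2[0][1] = 78
paddr = 78 * 16 + 2 = 1250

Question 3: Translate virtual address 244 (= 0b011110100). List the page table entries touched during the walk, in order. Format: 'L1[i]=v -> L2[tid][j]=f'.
vaddr = 244 = 0b011110100
Split: l1_idx=1, l2_idx=7, offset=4

Answer: L1[1]=1 -> L2[1][7]=21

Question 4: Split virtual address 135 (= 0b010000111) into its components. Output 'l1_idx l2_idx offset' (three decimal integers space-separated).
Answer: 1 0 7

Derivation:
vaddr = 135 = 0b010000111
  top 2 bits -> l1_idx = 1
  next 3 bits -> l2_idx = 0
  bottom 4 bits -> offset = 7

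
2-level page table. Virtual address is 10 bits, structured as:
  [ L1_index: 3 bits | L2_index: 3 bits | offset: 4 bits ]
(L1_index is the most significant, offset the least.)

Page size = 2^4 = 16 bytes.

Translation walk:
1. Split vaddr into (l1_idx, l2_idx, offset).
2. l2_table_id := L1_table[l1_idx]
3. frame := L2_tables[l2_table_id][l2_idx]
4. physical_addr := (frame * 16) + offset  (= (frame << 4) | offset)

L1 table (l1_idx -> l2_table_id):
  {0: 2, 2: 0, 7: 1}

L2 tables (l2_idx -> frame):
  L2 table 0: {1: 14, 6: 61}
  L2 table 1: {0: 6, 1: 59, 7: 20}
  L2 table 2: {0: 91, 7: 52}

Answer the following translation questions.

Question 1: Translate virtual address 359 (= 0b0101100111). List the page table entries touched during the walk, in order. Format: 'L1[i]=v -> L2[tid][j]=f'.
vaddr = 359 = 0b0101100111
Split: l1_idx=2, l2_idx=6, offset=7

Answer: L1[2]=0 -> L2[0][6]=61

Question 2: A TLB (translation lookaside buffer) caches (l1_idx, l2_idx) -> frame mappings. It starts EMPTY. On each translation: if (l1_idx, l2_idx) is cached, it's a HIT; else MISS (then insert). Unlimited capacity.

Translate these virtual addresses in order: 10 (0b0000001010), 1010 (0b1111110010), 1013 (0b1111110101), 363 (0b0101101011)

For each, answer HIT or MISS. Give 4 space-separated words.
Answer: MISS MISS HIT MISS

Derivation:
vaddr=10: (0,0) not in TLB -> MISS, insert
vaddr=1010: (7,7) not in TLB -> MISS, insert
vaddr=1013: (7,7) in TLB -> HIT
vaddr=363: (2,6) not in TLB -> MISS, insert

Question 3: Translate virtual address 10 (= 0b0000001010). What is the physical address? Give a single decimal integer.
vaddr = 10 = 0b0000001010
Split: l1_idx=0, l2_idx=0, offset=10
L1[0] = 2
L2[2][0] = 91
paddr = 91 * 16 + 10 = 1466

Answer: 1466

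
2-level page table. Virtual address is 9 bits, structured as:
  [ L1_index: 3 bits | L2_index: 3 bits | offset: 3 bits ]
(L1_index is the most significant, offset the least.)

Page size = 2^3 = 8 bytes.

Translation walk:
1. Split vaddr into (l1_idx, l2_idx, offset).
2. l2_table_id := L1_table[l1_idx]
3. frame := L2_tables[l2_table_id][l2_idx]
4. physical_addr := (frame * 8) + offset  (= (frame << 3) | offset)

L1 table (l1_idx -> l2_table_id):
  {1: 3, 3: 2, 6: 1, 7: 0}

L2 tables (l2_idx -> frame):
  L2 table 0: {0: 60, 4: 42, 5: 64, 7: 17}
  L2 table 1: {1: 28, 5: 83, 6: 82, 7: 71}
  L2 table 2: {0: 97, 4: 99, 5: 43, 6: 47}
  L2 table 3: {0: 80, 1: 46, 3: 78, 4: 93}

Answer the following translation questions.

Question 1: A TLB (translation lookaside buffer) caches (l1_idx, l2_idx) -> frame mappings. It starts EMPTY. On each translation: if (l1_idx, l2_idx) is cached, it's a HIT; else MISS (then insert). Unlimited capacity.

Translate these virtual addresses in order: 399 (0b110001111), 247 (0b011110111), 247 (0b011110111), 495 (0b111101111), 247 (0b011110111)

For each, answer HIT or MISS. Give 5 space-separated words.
Answer: MISS MISS HIT MISS HIT

Derivation:
vaddr=399: (6,1) not in TLB -> MISS, insert
vaddr=247: (3,6) not in TLB -> MISS, insert
vaddr=247: (3,6) in TLB -> HIT
vaddr=495: (7,5) not in TLB -> MISS, insert
vaddr=247: (3,6) in TLB -> HIT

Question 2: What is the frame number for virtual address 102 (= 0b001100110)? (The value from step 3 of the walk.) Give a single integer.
Answer: 93

Derivation:
vaddr = 102: l1_idx=1, l2_idx=4
L1[1] = 3; L2[3][4] = 93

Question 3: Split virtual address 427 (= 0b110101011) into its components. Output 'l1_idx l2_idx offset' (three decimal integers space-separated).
Answer: 6 5 3

Derivation:
vaddr = 427 = 0b110101011
  top 3 bits -> l1_idx = 6
  next 3 bits -> l2_idx = 5
  bottom 3 bits -> offset = 3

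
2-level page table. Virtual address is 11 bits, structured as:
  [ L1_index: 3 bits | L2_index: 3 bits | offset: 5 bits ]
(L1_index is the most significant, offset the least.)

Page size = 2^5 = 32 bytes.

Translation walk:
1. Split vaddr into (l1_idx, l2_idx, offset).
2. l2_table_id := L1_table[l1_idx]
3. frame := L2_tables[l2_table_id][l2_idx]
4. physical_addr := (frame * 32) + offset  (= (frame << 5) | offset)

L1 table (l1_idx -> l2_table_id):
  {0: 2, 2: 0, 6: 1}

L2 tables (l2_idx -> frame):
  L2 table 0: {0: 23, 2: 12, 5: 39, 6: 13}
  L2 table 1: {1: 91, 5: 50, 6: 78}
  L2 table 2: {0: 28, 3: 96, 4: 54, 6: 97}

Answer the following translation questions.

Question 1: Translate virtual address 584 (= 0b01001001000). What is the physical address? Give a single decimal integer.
vaddr = 584 = 0b01001001000
Split: l1_idx=2, l2_idx=2, offset=8
L1[2] = 0
L2[0][2] = 12
paddr = 12 * 32 + 8 = 392

Answer: 392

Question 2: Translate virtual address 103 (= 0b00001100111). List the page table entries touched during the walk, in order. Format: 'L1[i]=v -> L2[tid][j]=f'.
vaddr = 103 = 0b00001100111
Split: l1_idx=0, l2_idx=3, offset=7

Answer: L1[0]=2 -> L2[2][3]=96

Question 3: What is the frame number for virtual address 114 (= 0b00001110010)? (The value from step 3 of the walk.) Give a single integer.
Answer: 96

Derivation:
vaddr = 114: l1_idx=0, l2_idx=3
L1[0] = 2; L2[2][3] = 96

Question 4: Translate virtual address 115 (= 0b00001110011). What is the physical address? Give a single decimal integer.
Answer: 3091

Derivation:
vaddr = 115 = 0b00001110011
Split: l1_idx=0, l2_idx=3, offset=19
L1[0] = 2
L2[2][3] = 96
paddr = 96 * 32 + 19 = 3091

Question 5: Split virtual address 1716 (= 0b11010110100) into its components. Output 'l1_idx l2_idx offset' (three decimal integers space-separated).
Answer: 6 5 20

Derivation:
vaddr = 1716 = 0b11010110100
  top 3 bits -> l1_idx = 6
  next 3 bits -> l2_idx = 5
  bottom 5 bits -> offset = 20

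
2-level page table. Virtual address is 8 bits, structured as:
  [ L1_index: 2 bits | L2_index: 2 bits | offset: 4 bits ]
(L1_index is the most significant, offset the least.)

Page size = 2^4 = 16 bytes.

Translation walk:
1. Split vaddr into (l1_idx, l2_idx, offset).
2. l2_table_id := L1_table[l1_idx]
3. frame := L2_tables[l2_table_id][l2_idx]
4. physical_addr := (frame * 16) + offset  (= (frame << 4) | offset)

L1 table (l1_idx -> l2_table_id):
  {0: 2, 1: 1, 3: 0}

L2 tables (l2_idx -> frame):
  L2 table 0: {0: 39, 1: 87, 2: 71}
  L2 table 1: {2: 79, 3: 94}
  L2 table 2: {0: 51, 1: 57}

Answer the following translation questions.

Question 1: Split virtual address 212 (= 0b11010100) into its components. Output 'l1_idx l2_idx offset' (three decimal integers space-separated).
vaddr = 212 = 0b11010100
  top 2 bits -> l1_idx = 3
  next 2 bits -> l2_idx = 1
  bottom 4 bits -> offset = 4

Answer: 3 1 4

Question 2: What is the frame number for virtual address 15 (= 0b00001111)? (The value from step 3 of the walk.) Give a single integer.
Answer: 51

Derivation:
vaddr = 15: l1_idx=0, l2_idx=0
L1[0] = 2; L2[2][0] = 51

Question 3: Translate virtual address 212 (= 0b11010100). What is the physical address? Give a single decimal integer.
vaddr = 212 = 0b11010100
Split: l1_idx=3, l2_idx=1, offset=4
L1[3] = 0
L2[0][1] = 87
paddr = 87 * 16 + 4 = 1396

Answer: 1396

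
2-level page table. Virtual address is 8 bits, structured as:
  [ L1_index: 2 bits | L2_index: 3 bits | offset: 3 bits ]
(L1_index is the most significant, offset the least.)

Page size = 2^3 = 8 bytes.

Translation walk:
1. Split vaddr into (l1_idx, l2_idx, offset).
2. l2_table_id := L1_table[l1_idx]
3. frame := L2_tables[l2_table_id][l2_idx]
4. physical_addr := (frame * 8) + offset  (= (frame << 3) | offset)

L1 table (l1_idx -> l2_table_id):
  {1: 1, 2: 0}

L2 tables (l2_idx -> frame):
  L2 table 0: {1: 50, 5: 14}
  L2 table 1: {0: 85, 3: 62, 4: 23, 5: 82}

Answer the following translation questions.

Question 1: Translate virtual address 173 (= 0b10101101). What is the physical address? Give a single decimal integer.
vaddr = 173 = 0b10101101
Split: l1_idx=2, l2_idx=5, offset=5
L1[2] = 0
L2[0][5] = 14
paddr = 14 * 8 + 5 = 117

Answer: 117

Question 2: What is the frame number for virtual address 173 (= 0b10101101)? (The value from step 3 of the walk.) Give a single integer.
vaddr = 173: l1_idx=2, l2_idx=5
L1[2] = 0; L2[0][5] = 14

Answer: 14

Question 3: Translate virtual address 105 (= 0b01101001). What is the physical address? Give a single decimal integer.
vaddr = 105 = 0b01101001
Split: l1_idx=1, l2_idx=5, offset=1
L1[1] = 1
L2[1][5] = 82
paddr = 82 * 8 + 1 = 657

Answer: 657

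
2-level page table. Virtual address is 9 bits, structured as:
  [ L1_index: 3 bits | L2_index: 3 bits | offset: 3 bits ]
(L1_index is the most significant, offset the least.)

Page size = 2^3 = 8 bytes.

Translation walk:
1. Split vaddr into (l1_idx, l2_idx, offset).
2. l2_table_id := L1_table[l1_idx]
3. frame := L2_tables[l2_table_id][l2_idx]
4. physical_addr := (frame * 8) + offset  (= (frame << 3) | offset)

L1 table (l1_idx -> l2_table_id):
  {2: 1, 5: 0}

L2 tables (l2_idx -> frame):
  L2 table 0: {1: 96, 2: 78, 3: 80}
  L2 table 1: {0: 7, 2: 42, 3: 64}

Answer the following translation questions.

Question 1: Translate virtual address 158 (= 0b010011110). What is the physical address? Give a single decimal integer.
vaddr = 158 = 0b010011110
Split: l1_idx=2, l2_idx=3, offset=6
L1[2] = 1
L2[1][3] = 64
paddr = 64 * 8 + 6 = 518

Answer: 518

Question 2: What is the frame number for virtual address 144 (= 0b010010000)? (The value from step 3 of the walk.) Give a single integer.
vaddr = 144: l1_idx=2, l2_idx=2
L1[2] = 1; L2[1][2] = 42

Answer: 42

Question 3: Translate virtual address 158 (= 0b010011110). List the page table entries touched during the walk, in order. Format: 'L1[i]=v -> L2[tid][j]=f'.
vaddr = 158 = 0b010011110
Split: l1_idx=2, l2_idx=3, offset=6

Answer: L1[2]=1 -> L2[1][3]=64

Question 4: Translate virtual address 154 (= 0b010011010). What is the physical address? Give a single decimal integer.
Answer: 514

Derivation:
vaddr = 154 = 0b010011010
Split: l1_idx=2, l2_idx=3, offset=2
L1[2] = 1
L2[1][3] = 64
paddr = 64 * 8 + 2 = 514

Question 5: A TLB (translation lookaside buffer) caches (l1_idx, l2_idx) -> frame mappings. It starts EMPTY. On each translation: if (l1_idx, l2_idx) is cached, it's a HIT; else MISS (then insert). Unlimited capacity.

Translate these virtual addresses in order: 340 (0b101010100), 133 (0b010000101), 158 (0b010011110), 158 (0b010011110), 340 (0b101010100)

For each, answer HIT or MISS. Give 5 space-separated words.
Answer: MISS MISS MISS HIT HIT

Derivation:
vaddr=340: (5,2) not in TLB -> MISS, insert
vaddr=133: (2,0) not in TLB -> MISS, insert
vaddr=158: (2,3) not in TLB -> MISS, insert
vaddr=158: (2,3) in TLB -> HIT
vaddr=340: (5,2) in TLB -> HIT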